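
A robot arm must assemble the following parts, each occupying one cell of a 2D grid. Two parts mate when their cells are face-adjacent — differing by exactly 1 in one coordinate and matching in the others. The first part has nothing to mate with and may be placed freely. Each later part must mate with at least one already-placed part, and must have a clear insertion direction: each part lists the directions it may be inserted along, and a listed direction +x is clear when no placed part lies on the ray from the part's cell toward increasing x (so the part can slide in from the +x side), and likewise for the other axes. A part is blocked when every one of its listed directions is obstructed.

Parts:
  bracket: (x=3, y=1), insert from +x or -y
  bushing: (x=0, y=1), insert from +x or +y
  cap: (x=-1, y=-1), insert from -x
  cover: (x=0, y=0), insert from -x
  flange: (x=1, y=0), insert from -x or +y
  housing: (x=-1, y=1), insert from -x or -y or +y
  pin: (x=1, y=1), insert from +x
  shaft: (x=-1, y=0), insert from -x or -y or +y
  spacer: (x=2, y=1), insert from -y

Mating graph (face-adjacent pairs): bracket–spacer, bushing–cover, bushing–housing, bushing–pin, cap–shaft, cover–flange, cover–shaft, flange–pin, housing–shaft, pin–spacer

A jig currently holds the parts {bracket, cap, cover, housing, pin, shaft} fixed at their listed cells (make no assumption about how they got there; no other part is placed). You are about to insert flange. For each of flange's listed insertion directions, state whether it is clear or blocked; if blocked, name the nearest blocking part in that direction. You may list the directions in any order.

+y: blocked by pin; -x: blocked by cover

-x: nearest on ray is cover@(0, 0) ⇒ blocked
+y: nearest on ray is pin@(1, 1) ⇒ blocked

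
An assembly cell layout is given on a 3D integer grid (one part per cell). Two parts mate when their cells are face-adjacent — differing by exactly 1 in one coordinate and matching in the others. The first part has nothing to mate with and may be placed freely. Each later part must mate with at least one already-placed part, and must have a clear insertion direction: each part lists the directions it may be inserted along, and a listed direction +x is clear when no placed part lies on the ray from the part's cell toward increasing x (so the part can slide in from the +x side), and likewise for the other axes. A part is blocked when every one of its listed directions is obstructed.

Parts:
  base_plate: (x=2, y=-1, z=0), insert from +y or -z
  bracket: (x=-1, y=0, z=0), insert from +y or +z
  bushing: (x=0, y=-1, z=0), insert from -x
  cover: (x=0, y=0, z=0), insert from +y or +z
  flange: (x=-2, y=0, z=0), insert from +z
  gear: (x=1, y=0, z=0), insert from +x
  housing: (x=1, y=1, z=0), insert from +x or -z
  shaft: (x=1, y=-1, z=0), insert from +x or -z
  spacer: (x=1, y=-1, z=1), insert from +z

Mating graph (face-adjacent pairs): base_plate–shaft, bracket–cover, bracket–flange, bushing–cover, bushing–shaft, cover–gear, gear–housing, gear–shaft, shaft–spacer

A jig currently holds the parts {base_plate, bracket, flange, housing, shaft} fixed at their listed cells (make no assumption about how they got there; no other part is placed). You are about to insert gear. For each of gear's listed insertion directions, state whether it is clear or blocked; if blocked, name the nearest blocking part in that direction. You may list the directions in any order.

+x: ray from gear(1, 0, 0) has no placed part ⇒ clear

+x: clear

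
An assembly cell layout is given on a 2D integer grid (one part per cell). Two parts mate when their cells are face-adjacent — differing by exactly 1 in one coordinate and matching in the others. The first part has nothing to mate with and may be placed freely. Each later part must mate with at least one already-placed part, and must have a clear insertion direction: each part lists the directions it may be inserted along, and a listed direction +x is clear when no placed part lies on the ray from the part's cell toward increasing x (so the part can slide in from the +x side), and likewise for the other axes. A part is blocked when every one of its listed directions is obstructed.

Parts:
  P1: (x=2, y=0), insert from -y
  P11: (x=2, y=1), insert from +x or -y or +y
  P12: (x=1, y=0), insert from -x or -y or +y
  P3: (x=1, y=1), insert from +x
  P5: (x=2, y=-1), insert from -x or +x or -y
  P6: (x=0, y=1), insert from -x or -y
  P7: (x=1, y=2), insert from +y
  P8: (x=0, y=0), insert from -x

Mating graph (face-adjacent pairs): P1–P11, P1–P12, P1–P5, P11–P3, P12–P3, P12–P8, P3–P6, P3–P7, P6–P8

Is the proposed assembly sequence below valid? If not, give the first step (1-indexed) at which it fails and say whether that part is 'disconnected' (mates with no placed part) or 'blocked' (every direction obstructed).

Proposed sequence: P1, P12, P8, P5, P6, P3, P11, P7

Valid

1. P1@(2, 0) [-y clear] — {P1}
2. P12@(1, 0) [-x clear] — {P1, P12}
3. P8@(0, 0) [-x clear] — {P1, P12, P8}
4. P5@(2, -1) [-x clear] — {P1, P12, P5, P8}
5. P6@(0, 1) [-x clear] — {P1, P12, P5, P6, P8}
6. P3@(1, 1) [+x clear] — {P1, P12, P3, P5, P6, P8}
7. P11@(2, 1) [+x clear] — {P1, P11, P12, P3, P5, P6, P8}
8. P7@(1, 2) [+y clear] — {P1, P11, P12, P3, P5, P6, P7, P8}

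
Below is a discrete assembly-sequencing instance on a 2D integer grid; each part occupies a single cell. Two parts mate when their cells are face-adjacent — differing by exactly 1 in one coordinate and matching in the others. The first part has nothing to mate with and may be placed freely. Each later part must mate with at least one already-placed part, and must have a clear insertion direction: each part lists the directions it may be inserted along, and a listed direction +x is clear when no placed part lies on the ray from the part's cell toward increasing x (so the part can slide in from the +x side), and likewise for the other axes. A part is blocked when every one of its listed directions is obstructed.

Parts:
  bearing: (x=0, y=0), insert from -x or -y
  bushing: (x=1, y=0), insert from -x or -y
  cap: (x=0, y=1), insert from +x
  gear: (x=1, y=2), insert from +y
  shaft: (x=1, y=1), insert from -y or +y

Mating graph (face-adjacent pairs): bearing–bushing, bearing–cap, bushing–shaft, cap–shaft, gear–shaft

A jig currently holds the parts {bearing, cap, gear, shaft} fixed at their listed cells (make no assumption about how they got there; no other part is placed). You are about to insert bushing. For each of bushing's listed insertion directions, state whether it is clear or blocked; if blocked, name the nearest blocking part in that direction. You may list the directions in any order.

-x: nearest on ray is bearing@(0, 0) ⇒ blocked
-y: ray from bushing(1, 0) has no placed part ⇒ clear

-x: blocked by bearing; -y: clear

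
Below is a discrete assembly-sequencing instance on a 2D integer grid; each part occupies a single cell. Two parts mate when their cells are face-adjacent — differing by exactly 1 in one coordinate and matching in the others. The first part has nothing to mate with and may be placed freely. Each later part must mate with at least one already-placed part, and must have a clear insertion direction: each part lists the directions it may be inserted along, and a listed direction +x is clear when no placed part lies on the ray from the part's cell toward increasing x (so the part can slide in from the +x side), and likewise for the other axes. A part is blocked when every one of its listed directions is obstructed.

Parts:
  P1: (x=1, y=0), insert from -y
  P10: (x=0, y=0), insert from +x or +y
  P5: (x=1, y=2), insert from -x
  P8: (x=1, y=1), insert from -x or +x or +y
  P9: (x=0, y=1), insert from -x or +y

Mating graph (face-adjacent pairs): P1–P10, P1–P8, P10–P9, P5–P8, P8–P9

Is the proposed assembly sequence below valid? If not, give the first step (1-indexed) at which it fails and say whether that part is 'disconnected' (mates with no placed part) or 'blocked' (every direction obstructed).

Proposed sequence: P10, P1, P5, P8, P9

1. P10@(0, 0) [+x clear] — {P10}
2. P1@(1, 0) [-y clear] — {P1, P10}
3. P5@(1, 2) — no placed neighbour ⇒ disconnected

Invalid at step 3 (disconnected)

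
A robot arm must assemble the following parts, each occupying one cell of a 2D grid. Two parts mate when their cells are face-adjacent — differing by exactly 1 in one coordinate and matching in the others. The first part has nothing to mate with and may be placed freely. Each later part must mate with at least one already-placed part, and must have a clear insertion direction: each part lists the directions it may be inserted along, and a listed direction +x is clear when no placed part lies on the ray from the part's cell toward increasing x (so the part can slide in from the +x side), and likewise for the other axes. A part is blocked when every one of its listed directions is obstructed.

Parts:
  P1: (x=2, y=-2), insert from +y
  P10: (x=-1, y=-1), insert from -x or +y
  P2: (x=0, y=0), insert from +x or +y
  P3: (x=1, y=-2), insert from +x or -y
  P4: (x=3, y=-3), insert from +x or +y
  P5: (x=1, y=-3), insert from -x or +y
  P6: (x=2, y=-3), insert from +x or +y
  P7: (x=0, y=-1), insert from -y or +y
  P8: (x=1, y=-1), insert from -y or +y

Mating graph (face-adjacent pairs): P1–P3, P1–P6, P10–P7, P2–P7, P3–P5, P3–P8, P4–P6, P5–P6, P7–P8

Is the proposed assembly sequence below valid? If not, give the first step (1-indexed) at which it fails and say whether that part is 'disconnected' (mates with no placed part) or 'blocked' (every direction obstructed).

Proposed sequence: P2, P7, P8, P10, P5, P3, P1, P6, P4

Invalid at step 5 (disconnected)

1. P2@(0, 0) [+x clear] — {P2}
2. P7@(0, -1) [-y clear] — {P2, P7}
3. P8@(1, -1) [-y clear] — {P2, P7, P8}
4. P10@(-1, -1) [-x clear] — {P10, P2, P7, P8}
5. P5@(1, -3) — no placed neighbour ⇒ disconnected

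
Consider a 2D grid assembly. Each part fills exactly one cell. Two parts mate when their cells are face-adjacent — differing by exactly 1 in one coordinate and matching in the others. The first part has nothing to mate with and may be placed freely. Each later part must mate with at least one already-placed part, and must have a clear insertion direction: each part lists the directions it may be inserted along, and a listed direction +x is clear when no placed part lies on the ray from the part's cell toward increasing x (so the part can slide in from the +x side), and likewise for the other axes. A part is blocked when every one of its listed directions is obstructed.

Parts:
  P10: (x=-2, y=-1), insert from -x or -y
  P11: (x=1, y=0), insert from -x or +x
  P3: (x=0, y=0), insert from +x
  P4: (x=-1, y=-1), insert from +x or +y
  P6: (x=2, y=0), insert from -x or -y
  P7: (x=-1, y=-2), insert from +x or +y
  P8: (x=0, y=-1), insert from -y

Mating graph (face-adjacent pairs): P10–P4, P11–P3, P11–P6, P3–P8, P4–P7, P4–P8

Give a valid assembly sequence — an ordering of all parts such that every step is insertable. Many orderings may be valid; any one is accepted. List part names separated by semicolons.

P4; P10; P8; P7; P3; P11; P6

1. P4@(-1, -1) [+x clear] — {P4}
2. P10@(-2, -1) [-x clear] — {P10, P4}
3. P8@(0, -1) [-y clear] — {P10, P4, P8}
4. P7@(-1, -2) [+x clear] — {P10, P4, P7, P8}
5. P3@(0, 0) [+x clear] — {P10, P3, P4, P7, P8}
6. P11@(1, 0) [+x clear] — {P10, P11, P3, P4, P7, P8}
7. P6@(2, 0) [-y clear] — {P10, P11, P3, P4, P6, P7, P8}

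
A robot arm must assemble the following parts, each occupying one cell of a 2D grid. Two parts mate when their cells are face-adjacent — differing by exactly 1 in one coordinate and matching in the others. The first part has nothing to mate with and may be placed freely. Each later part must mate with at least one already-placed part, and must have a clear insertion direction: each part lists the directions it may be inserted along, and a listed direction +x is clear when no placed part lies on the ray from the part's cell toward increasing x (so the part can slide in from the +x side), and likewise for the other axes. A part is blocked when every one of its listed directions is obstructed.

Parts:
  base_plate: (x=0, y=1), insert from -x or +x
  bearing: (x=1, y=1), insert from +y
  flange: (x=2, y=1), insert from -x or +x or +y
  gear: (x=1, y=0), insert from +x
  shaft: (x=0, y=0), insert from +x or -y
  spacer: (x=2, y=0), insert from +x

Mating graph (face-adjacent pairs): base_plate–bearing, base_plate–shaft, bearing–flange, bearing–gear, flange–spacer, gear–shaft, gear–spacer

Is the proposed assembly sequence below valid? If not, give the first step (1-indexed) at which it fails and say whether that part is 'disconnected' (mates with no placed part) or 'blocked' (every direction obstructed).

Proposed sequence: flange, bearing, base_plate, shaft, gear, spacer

1. flange@(2, 1) [-x clear] — {flange}
2. bearing@(1, 1) [+y clear] — {bearing, flange}
3. base_plate@(0, 1) [-x clear] — {base_plate, bearing, flange}
4. shaft@(0, 0) [+x clear] — {base_plate, bearing, flange, shaft}
5. gear@(1, 0) [+x clear] — {base_plate, bearing, flange, gear, shaft}
6. spacer@(2, 0) [+x clear] — {base_plate, bearing, flange, gear, shaft, spacer}

Valid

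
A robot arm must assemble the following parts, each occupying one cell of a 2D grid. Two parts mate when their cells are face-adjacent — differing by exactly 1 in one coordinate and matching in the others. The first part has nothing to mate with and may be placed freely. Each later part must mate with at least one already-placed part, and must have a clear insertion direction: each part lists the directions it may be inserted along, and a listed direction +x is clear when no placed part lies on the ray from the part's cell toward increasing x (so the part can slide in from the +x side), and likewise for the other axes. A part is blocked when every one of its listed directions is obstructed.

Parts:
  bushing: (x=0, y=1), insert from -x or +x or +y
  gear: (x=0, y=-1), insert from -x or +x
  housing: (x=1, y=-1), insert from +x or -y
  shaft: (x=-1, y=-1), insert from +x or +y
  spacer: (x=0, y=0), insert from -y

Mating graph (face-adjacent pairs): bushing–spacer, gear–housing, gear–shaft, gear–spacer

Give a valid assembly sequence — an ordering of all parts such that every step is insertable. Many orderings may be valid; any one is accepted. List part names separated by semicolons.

bushing; spacer; gear; shaft; housing

1. bushing@(0, 1) [-x clear] — {bushing}
2. spacer@(0, 0) [-y clear] — {bushing, spacer}
3. gear@(0, -1) [-x clear] — {bushing, gear, spacer}
4. shaft@(-1, -1) [+y clear] — {bushing, gear, shaft, spacer}
5. housing@(1, -1) [+x clear] — {bushing, gear, housing, shaft, spacer}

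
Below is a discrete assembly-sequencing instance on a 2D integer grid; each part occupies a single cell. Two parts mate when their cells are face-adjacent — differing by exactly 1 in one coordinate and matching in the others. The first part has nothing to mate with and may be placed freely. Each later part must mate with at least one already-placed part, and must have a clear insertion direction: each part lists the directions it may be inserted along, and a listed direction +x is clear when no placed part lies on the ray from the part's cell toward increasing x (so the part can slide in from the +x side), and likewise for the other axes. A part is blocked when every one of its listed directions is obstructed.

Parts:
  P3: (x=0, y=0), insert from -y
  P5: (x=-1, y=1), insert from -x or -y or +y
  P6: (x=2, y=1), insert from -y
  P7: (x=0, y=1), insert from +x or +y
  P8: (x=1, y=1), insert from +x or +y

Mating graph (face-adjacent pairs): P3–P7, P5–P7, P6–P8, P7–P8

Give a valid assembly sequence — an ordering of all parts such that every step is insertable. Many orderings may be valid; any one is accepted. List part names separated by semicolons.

P6; P8; P7; P3; P5

1. P6@(2, 1) [-y clear] — {P6}
2. P8@(1, 1) [+y clear] — {P6, P8}
3. P7@(0, 1) [+y clear] — {P6, P7, P8}
4. P3@(0, 0) [-y clear] — {P3, P6, P7, P8}
5. P5@(-1, 1) [-x clear] — {P3, P5, P6, P7, P8}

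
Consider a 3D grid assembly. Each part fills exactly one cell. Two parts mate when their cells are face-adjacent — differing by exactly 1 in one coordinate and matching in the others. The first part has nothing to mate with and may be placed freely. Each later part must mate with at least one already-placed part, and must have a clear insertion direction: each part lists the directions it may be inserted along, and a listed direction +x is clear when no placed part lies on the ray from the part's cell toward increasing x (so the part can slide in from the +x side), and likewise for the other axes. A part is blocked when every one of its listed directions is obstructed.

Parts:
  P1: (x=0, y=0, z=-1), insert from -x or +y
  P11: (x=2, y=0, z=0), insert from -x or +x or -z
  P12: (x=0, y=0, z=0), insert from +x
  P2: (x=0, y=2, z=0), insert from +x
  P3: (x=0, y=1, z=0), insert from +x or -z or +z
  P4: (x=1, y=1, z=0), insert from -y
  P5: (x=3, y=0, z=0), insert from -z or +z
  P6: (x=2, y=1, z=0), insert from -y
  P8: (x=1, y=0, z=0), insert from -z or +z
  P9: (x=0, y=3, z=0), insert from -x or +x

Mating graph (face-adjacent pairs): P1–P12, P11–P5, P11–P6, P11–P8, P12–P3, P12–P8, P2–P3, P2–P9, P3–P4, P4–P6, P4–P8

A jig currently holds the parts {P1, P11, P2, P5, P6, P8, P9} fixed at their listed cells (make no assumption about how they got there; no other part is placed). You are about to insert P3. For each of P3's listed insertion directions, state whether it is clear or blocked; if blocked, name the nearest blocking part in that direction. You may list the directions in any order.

+x: blocked by P6; +z: clear; -z: clear

+x: nearest on ray is P6@(2, 1, 0) ⇒ blocked
-z: ray from P3(0, 1, 0) has no placed part ⇒ clear
+z: ray from P3(0, 1, 0) has no placed part ⇒ clear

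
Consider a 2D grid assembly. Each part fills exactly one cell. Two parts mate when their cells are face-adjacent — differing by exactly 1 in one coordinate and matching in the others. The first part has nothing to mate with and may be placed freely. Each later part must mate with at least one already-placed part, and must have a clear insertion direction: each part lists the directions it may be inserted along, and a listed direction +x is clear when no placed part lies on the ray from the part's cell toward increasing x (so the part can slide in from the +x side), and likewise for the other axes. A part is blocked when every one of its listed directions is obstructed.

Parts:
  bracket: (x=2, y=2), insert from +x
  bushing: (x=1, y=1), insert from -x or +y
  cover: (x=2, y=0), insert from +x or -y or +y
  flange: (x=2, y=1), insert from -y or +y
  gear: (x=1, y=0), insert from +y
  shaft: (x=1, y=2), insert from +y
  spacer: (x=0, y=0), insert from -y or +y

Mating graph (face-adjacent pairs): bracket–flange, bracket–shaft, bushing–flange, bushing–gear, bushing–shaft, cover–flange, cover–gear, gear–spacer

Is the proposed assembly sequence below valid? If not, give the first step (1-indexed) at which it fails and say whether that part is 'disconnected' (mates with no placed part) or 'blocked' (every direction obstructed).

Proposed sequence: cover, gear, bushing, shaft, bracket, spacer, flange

Invalid at step 7 (blocked)

1. cover@(2, 0) [+x clear] — {cover}
2. gear@(1, 0) [+y clear] — {cover, gear}
3. bushing@(1, 1) [-x clear] — {bushing, cover, gear}
4. shaft@(1, 2) [+y clear] — {bushing, cover, gear, shaft}
5. bracket@(2, 2) [+x clear] — {bracket, bushing, cover, gear, shaft}
6. spacer@(0, 0) [-y clear] — {bracket, bushing, cover, gear, shaft, spacer}
7. flange@(2, 1) — -y/+y all obstructed ⇒ blocked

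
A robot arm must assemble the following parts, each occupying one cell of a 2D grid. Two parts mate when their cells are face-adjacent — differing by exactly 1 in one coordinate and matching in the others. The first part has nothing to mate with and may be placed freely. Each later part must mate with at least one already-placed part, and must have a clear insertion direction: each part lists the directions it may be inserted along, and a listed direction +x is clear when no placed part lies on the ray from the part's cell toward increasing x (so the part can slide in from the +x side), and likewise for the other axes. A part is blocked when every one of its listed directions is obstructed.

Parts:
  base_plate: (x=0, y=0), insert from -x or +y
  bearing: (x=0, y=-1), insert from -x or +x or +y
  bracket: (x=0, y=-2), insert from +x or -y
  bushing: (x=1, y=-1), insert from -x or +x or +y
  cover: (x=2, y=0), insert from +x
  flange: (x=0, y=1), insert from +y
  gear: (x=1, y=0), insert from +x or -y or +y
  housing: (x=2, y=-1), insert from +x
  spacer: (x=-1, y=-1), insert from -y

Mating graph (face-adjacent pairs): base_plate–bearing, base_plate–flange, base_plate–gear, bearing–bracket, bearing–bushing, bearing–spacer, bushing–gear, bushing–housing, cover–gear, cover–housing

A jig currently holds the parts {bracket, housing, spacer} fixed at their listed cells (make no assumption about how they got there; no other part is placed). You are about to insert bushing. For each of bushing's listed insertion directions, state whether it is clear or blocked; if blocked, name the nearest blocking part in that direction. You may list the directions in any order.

+x: blocked by housing; +y: clear; -x: blocked by spacer

-x: nearest on ray is spacer@(-1, -1) ⇒ blocked
+x: nearest on ray is housing@(2, -1) ⇒ blocked
+y: ray from bushing(1, -1) has no placed part ⇒ clear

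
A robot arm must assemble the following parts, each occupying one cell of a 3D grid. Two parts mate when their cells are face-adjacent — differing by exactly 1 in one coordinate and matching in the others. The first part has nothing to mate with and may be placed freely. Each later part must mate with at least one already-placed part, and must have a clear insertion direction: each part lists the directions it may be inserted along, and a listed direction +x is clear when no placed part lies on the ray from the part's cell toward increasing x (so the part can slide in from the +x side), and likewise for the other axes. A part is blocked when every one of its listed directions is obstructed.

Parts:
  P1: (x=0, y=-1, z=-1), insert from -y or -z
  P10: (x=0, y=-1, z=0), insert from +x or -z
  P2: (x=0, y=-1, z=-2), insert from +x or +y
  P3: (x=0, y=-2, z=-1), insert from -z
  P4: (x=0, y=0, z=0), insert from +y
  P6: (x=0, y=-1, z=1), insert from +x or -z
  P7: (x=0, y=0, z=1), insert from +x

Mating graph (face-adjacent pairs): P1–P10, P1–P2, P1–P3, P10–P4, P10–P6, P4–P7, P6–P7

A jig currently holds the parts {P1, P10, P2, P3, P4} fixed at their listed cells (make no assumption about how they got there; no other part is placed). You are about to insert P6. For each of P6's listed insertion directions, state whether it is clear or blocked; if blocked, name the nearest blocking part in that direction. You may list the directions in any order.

+x: clear; -z: blocked by P10

+x: ray from P6(0, -1, 1) has no placed part ⇒ clear
-z: nearest on ray is P10@(0, -1, 0) ⇒ blocked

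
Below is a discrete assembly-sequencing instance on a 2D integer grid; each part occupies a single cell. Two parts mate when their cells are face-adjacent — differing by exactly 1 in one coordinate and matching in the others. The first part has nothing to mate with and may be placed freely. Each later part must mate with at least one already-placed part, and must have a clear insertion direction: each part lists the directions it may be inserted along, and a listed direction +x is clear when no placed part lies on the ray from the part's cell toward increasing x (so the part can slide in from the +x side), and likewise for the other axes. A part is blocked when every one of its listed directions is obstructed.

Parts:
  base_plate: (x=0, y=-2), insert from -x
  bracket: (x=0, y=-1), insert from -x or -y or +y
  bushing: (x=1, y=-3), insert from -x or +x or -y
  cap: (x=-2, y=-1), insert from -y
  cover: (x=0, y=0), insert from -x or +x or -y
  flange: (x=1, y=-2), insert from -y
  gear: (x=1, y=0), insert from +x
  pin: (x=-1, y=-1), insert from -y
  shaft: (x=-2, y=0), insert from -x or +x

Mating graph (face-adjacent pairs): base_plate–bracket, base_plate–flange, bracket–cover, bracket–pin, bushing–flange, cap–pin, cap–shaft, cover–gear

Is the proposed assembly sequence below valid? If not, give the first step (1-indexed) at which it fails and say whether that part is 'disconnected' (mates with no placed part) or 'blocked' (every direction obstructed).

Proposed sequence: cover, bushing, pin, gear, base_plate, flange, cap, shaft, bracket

Invalid at step 2 (disconnected)

1. cover@(0, 0) [-x clear] — {cover}
2. bushing@(1, -3) — no placed neighbour ⇒ disconnected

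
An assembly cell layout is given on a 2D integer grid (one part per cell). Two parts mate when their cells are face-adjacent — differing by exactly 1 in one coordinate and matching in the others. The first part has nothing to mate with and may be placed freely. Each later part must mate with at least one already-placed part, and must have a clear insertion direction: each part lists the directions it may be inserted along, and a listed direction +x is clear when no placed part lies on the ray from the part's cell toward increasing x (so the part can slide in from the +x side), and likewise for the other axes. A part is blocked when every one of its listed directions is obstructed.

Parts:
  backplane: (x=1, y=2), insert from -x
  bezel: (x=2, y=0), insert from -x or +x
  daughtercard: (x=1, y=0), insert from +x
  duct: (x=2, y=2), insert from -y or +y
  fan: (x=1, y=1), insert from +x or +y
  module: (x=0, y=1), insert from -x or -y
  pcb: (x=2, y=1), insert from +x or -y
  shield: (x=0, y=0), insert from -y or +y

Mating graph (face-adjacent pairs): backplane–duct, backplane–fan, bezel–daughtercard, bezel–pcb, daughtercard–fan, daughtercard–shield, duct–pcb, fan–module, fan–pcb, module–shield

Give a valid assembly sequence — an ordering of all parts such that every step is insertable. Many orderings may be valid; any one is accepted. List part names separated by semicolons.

module; fan; backplane; daughtercard; bezel; duct; pcb; shield

1. module@(0, 1) [-x clear] — {module}
2. fan@(1, 1) [+x clear] — {fan, module}
3. backplane@(1, 2) [-x clear] — {backplane, fan, module}
4. daughtercard@(1, 0) [+x clear] — {backplane, daughtercard, fan, module}
5. bezel@(2, 0) [+x clear] — {backplane, bezel, daughtercard, fan, module}
6. duct@(2, 2) [+y clear] — {backplane, bezel, daughtercard, duct, fan, module}
7. pcb@(2, 1) [+x clear] — {backplane, bezel, daughtercard, duct, fan, module, pcb}
8. shield@(0, 0) [-y clear] — {backplane, bezel, daughtercard, duct, fan, module, pcb, shield}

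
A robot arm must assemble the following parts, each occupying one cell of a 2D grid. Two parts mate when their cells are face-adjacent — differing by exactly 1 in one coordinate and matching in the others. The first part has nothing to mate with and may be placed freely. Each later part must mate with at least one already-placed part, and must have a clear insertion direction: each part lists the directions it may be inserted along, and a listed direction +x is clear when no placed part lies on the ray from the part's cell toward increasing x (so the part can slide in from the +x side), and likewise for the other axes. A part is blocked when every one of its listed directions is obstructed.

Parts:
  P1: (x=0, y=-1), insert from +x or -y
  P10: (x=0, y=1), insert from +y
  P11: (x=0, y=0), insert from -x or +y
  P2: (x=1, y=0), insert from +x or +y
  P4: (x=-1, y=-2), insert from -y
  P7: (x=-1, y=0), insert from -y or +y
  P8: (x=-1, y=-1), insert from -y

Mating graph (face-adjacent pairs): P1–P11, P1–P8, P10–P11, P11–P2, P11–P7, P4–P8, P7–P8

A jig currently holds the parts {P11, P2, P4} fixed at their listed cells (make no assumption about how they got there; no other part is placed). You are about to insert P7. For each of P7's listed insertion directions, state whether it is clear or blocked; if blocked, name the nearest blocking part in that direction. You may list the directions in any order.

-y: nearest on ray is P4@(-1, -2) ⇒ blocked
+y: ray from P7(-1, 0) has no placed part ⇒ clear

+y: clear; -y: blocked by P4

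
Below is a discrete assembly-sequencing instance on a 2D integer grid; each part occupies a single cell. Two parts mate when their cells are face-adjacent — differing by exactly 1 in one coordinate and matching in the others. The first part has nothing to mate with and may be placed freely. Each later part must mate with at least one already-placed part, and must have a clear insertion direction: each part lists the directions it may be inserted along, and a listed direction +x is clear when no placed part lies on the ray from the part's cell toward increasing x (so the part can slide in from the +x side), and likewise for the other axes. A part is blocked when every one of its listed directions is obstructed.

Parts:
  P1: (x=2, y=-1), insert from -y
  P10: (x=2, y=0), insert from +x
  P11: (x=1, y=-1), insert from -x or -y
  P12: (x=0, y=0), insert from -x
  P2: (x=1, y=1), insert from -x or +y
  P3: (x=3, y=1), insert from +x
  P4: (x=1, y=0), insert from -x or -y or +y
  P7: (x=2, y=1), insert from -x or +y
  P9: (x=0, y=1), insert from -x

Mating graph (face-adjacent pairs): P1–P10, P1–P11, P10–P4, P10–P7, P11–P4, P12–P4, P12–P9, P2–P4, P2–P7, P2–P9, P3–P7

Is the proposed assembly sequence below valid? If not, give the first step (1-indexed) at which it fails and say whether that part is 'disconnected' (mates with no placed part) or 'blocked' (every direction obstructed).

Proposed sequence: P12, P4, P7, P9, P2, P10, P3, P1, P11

Invalid at step 3 (disconnected)

1. P12@(0, 0) [-x clear] — {P12}
2. P4@(1, 0) [-y clear] — {P12, P4}
3. P7@(2, 1) — no placed neighbour ⇒ disconnected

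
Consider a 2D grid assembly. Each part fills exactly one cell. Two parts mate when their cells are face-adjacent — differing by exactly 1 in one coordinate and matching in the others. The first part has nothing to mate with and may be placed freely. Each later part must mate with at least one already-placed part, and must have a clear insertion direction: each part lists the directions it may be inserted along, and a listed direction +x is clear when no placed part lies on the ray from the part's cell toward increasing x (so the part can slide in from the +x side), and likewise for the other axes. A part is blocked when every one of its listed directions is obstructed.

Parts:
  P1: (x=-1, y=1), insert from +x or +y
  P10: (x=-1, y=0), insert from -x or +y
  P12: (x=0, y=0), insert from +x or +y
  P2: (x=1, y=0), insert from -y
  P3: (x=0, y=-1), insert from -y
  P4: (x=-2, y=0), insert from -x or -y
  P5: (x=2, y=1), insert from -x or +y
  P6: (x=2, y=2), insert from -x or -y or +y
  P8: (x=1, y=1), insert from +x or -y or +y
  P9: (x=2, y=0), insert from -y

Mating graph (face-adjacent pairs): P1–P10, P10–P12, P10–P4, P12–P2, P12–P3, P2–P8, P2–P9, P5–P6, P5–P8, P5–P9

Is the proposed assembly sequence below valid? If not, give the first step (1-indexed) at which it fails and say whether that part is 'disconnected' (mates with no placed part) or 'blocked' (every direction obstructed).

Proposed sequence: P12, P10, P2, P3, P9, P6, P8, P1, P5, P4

Invalid at step 6 (disconnected)

1. P12@(0, 0) [+x clear] — {P12}
2. P10@(-1, 0) [-x clear] — {P10, P12}
3. P2@(1, 0) [-y clear] — {P10, P12, P2}
4. P3@(0, -1) [-y clear] — {P10, P12, P2, P3}
5. P9@(2, 0) [-y clear] — {P10, P12, P2, P3, P9}
6. P6@(2, 2) — no placed neighbour ⇒ disconnected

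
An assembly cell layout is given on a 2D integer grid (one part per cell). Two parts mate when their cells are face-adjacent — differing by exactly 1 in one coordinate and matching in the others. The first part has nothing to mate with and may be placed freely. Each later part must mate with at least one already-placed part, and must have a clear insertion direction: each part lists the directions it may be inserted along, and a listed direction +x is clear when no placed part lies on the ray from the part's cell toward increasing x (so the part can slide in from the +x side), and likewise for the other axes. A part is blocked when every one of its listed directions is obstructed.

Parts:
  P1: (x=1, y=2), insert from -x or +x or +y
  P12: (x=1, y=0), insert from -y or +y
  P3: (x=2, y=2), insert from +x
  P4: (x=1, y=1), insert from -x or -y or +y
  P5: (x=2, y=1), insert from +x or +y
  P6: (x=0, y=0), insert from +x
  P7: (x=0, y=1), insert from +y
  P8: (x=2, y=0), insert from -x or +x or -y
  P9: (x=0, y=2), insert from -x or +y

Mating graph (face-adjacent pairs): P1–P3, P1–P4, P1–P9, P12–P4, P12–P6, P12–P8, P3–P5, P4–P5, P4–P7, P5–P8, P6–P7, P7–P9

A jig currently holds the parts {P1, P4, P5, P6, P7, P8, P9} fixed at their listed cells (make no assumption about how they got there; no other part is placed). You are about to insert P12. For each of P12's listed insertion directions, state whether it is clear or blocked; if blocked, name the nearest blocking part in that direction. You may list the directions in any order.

-y: ray from P12(1, 0) has no placed part ⇒ clear
+y: nearest on ray is P4@(1, 1) ⇒ blocked

+y: blocked by P4; -y: clear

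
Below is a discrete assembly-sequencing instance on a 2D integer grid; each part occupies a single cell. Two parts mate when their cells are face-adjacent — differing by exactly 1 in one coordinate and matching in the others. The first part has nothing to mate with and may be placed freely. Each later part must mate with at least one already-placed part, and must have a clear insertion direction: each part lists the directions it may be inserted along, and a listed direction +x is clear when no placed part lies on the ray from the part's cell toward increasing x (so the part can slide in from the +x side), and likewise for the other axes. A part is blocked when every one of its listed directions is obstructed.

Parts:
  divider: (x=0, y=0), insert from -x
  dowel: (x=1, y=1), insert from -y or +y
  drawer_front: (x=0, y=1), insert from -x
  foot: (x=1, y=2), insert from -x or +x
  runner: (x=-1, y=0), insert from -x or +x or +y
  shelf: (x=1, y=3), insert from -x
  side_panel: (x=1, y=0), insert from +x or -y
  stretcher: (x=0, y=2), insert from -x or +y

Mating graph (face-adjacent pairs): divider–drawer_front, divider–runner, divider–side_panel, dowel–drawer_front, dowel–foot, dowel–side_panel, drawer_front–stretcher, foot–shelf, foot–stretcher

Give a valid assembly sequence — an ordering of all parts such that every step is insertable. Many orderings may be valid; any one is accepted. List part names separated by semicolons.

1. side_panel@(1, 0) [+x clear] — {side_panel}
2. divider@(0, 0) [-x clear] — {divider, side_panel}
3. runner@(-1, 0) [-x clear] — {divider, runner, side_panel}
4. drawer_front@(0, 1) [-x clear] — {divider, drawer_front, runner, side_panel}
5. stretcher@(0, 2) [-x clear] — {divider, drawer_front, runner, side_panel, stretcher}
6. dowel@(1, 1) [+y clear] — {divider, dowel, drawer_front, runner, side_panel, stretcher}
7. foot@(1, 2) [+x clear] — {divider, dowel, drawer_front, foot, runner, side_panel, stretcher}
8. shelf@(1, 3) [-x clear] — {divider, dowel, drawer_front, foot, runner, shelf, side_panel, stretcher}

side_panel; divider; runner; drawer_front; stretcher; dowel; foot; shelf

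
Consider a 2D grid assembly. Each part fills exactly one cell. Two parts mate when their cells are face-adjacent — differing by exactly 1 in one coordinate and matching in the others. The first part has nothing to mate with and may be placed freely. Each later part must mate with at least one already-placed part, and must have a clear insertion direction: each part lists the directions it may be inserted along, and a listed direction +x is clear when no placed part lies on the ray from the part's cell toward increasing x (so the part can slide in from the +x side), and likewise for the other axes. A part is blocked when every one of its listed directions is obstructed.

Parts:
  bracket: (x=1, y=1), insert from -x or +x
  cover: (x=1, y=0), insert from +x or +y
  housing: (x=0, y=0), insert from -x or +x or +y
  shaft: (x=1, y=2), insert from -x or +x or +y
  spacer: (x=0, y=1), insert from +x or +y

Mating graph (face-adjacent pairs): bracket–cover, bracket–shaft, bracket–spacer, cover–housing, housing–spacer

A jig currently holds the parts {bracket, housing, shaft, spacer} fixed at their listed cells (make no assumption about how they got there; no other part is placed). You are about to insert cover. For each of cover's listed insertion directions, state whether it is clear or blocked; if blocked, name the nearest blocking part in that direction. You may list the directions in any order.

+x: ray from cover(1, 0) has no placed part ⇒ clear
+y: nearest on ray is bracket@(1, 1) ⇒ blocked

+x: clear; +y: blocked by bracket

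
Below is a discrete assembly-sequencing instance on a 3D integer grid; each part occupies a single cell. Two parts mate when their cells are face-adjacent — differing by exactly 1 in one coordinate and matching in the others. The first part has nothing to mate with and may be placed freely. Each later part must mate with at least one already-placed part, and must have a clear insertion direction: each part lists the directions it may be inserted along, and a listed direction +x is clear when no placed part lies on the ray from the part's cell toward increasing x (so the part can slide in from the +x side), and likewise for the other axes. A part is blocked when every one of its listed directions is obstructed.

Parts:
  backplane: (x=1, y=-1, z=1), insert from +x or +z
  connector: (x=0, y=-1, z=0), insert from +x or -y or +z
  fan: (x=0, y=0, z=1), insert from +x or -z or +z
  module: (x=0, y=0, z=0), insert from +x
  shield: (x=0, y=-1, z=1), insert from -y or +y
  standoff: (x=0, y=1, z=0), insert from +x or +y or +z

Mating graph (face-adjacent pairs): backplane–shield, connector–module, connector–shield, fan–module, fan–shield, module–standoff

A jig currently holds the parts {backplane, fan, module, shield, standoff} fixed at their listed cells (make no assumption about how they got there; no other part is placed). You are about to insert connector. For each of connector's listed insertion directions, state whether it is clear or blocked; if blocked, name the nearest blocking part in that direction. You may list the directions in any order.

+x: ray from connector(0, -1, 0) has no placed part ⇒ clear
-y: ray from connector(0, -1, 0) has no placed part ⇒ clear
+z: nearest on ray is shield@(0, -1, 1) ⇒ blocked

+x: clear; +z: blocked by shield; -y: clear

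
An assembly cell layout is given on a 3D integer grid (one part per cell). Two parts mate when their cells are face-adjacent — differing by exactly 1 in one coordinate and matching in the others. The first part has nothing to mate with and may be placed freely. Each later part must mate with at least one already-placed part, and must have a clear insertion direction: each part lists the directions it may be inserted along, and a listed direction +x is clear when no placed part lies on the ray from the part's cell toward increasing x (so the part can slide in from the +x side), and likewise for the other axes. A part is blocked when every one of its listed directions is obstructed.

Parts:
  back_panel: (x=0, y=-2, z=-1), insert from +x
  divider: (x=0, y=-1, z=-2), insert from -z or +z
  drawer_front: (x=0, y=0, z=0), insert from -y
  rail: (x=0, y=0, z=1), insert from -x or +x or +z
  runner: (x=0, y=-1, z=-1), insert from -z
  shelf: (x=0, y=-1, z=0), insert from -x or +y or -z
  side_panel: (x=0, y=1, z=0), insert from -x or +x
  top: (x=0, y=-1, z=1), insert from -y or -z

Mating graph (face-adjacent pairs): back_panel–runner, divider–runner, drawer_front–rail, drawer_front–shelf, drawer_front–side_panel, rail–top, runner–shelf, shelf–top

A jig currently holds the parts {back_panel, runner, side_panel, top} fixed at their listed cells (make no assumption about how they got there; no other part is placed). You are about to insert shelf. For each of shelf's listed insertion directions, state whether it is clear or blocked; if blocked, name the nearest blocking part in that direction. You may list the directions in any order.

-x: ray from shelf(0, -1, 0) has no placed part ⇒ clear
+y: nearest on ray is side_panel@(0, 1, 0) ⇒ blocked
-z: nearest on ray is runner@(0, -1, -1) ⇒ blocked

+y: blocked by side_panel; -x: clear; -z: blocked by runner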